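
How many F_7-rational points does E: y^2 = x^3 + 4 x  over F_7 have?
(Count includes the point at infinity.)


For each x in F_7, count y with y^2 = x^3 + 4 x + 0 mod 7:
  x = 0: RHS = 0, y in [0]  -> 1 point(s)
  x = 2: RHS = 2, y in [3, 4]  -> 2 point(s)
  x = 3: RHS = 4, y in [2, 5]  -> 2 point(s)
  x = 6: RHS = 2, y in [3, 4]  -> 2 point(s)
Affine points: 7. Add the point at infinity: total = 8.

#E(F_7) = 8


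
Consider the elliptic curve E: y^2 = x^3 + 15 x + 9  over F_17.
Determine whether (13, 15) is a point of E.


Check whether y^2 = x^3 + 15 x + 9 (mod 17) for (x, y) = (13, 15).
LHS: y^2 = 15^2 mod 17 = 4
RHS: x^3 + 15 x + 9 = 13^3 + 15*13 + 9 mod 17 = 4
LHS = RHS

Yes, on the curve


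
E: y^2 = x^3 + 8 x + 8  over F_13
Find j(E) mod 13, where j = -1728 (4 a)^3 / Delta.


Delta = -16(4 a^3 + 27 b^2) mod 13 = 8
-1728 * (4 a)^3 = -1728 * (4*8)^3 mod 13 = 8
j = 8 * 8^(-1) mod 13 = 1

j = 1 (mod 13)


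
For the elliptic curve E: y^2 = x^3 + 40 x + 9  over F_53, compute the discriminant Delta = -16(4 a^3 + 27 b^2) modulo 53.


4 a^3 + 27 b^2 = 4*40^3 + 27*9^2 = 256000 + 2187 = 258187
Delta = -16 * (258187) = -4130992
Delta mod 53 = 40

Delta = 40 (mod 53)


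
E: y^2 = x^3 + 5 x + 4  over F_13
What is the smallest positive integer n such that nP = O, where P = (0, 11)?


Compute successive multiples of P until we hit O:
  1P = (0, 11)
  2P = (4, 7)
  3P = (10, 12)
  4P = (6, 4)
  5P = (8, 7)
  6P = (2, 3)
  7P = (1, 6)
  8P = (11, 5)
  ... (continuing to 17P)
  17P = O

ord(P) = 17


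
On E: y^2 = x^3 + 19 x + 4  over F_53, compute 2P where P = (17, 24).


Doubling: s = (3 x1^2 + a) / (2 y1)
s = (3*17^2 + 19) / (2*24) mod 53 = 3
x3 = s^2 - 2 x1 mod 53 = 3^2 - 2*17 = 28
y3 = s (x1 - x3) - y1 mod 53 = 3 * (17 - 28) - 24 = 49

2P = (28, 49)


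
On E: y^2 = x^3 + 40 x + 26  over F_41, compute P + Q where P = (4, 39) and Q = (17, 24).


P != Q, so use the chord formula.
s = (y2 - y1) / (x2 - x1) = (26) / (13) mod 41 = 2
x3 = s^2 - x1 - x2 mod 41 = 2^2 - 4 - 17 = 24
y3 = s (x1 - x3) - y1 mod 41 = 2 * (4 - 24) - 39 = 3

P + Q = (24, 3)


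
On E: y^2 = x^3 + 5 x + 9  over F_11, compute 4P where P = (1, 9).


k = 4 = 100_2 (binary, LSB first: 001)
Double-and-add from P = (1, 9):
  bit 0 = 0: acc unchanged = O
  bit 1 = 0: acc unchanged = O
  bit 2 = 1: acc = O + (0, 3) = (0, 3)

4P = (0, 3)


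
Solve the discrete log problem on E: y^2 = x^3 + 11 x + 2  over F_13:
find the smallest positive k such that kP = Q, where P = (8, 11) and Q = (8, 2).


Enumerate multiples of P until we hit Q = (8, 2):
  1P = (8, 11)
  2P = (1, 1)
  3P = (1, 12)
  4P = (8, 2)
Match found at i = 4.

k = 4


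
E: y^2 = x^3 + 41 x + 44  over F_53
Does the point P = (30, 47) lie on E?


Check whether y^2 = x^3 + 41 x + 44 (mod 53) for (x, y) = (30, 47).
LHS: y^2 = 47^2 mod 53 = 36
RHS: x^3 + 41 x + 44 = 30^3 + 41*30 + 44 mod 53 = 25
LHS != RHS

No, not on the curve


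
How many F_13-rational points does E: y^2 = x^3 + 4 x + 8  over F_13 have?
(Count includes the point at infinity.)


For each x in F_13, count y with y^2 = x^3 + 4 x + 8 mod 13:
  x = 1: RHS = 0, y in [0]  -> 1 point(s)
  x = 4: RHS = 10, y in [6, 7]  -> 2 point(s)
  x = 5: RHS = 10, y in [6, 7]  -> 2 point(s)
  x = 6: RHS = 1, y in [1, 12]  -> 2 point(s)
  x = 12: RHS = 3, y in [4, 9]  -> 2 point(s)
Affine points: 9. Add the point at infinity: total = 10.

#E(F_13) = 10


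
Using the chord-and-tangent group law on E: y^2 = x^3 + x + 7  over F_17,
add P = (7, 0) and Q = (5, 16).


P != Q, so use the chord formula.
s = (y2 - y1) / (x2 - x1) = (16) / (15) mod 17 = 9
x3 = s^2 - x1 - x2 mod 17 = 9^2 - 7 - 5 = 1
y3 = s (x1 - x3) - y1 mod 17 = 9 * (7 - 1) - 0 = 3

P + Q = (1, 3)


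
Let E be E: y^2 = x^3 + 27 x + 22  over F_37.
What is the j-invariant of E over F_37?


Delta = -16(4 a^3 + 27 b^2) mod 37 = 26
-1728 * (4 a)^3 = -1728 * (4*27)^3 mod 37 = 36
j = 36 * 26^(-1) mod 37 = 27

j = 27 (mod 37)


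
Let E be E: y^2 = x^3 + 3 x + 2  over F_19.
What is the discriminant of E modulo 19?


4 a^3 + 27 b^2 = 4*3^3 + 27*2^2 = 108 + 108 = 216
Delta = -16 * (216) = -3456
Delta mod 19 = 2

Delta = 2 (mod 19)


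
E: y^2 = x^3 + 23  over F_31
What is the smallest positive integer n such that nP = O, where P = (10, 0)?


Compute successive multiples of P until we hit O:
  1P = (10, 0)
  2P = O

ord(P) = 2


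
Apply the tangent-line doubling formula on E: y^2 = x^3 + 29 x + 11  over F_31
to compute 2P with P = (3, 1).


Doubling: s = (3 x1^2 + a) / (2 y1)
s = (3*3^2 + 29) / (2*1) mod 31 = 28
x3 = s^2 - 2 x1 mod 31 = 28^2 - 2*3 = 3
y3 = s (x1 - x3) - y1 mod 31 = 28 * (3 - 3) - 1 = 30

2P = (3, 30)


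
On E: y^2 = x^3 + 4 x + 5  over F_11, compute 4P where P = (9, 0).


k = 4 = 100_2 (binary, LSB first: 001)
Double-and-add from P = (9, 0):
  bit 0 = 0: acc unchanged = O
  bit 1 = 0: acc unchanged = O
  bit 2 = 1: acc = O + O = O

4P = O


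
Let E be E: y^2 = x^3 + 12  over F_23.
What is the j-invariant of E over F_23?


Delta = -16(4 a^3 + 27 b^2) mod 23 = 7
-1728 * (4 a)^3 = -1728 * (4*0)^3 mod 23 = 0
j = 0 * 7^(-1) mod 23 = 0

j = 0 (mod 23)


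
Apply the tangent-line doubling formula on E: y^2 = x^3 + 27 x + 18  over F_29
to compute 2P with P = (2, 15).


Doubling: s = (3 x1^2 + a) / (2 y1)
s = (3*2^2 + 27) / (2*15) mod 29 = 10
x3 = s^2 - 2 x1 mod 29 = 10^2 - 2*2 = 9
y3 = s (x1 - x3) - y1 mod 29 = 10 * (2 - 9) - 15 = 2

2P = (9, 2)


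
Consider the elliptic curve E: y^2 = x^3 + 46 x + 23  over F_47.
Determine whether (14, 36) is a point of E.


Check whether y^2 = x^3 + 46 x + 23 (mod 47) for (x, y) = (14, 36).
LHS: y^2 = 36^2 mod 47 = 27
RHS: x^3 + 46 x + 23 = 14^3 + 46*14 + 23 mod 47 = 27
LHS = RHS

Yes, on the curve


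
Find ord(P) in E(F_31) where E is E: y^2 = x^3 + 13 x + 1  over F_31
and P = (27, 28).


Compute successive multiples of P until we hit O:
  1P = (27, 28)
  2P = (2, 2)
  3P = (7, 30)
  4P = (6, 4)
  5P = (5, 6)
  6P = (0, 30)
  7P = (12, 26)
  8P = (8, 20)
  ... (continuing to 39P)
  39P = O

ord(P) = 39


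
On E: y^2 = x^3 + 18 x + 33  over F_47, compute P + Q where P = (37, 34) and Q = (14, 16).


P != Q, so use the chord formula.
s = (y2 - y1) / (x2 - x1) = (29) / (24) mod 47 = 11
x3 = s^2 - x1 - x2 mod 47 = 11^2 - 37 - 14 = 23
y3 = s (x1 - x3) - y1 mod 47 = 11 * (37 - 23) - 34 = 26

P + Q = (23, 26)


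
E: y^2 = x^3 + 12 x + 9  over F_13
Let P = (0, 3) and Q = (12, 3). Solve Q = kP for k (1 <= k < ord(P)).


Enumerate multiples of P until we hit Q = (12, 3):
  1P = (0, 3)
  2P = (4, 2)
  3P = (5, 8)
  4P = (9, 1)
  5P = (1, 3)
  6P = (12, 10)
  7P = (11, 9)
  8P = (11, 4)
  9P = (12, 3)
Match found at i = 9.

k = 9


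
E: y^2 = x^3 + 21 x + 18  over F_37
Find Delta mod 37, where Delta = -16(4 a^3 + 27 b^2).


4 a^3 + 27 b^2 = 4*21^3 + 27*18^2 = 37044 + 8748 = 45792
Delta = -16 * (45792) = -732672
Delta mod 37 = 2

Delta = 2 (mod 37)


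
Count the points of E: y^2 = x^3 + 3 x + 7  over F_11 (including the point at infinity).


For each x in F_11, count y with y^2 = x^3 + 3 x + 7 mod 11:
  x = 1: RHS = 0, y in [0]  -> 1 point(s)
  x = 5: RHS = 4, y in [2, 9]  -> 2 point(s)
  x = 8: RHS = 4, y in [2, 9]  -> 2 point(s)
  x = 9: RHS = 4, y in [2, 9]  -> 2 point(s)
  x = 10: RHS = 3, y in [5, 6]  -> 2 point(s)
Affine points: 9. Add the point at infinity: total = 10.

#E(F_11) = 10


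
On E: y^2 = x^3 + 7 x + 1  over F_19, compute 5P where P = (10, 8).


k = 5 = 101_2 (binary, LSB first: 101)
Double-and-add from P = (10, 8):
  bit 0 = 1: acc = O + (10, 8) = (10, 8)
  bit 1 = 0: acc unchanged = (10, 8)
  bit 2 = 1: acc = (10, 8) + (17, 6) = (1, 3)

5P = (1, 3)


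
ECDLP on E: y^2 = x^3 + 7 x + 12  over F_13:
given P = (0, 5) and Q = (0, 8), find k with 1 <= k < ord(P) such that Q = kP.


Enumerate multiples of P until we hit Q = (0, 8):
  1P = (0, 5)
  2P = (4, 0)
  3P = (0, 8)
Match found at i = 3.

k = 3


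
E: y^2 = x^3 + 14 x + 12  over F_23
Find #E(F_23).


For each x in F_23, count y with y^2 = x^3 + 14 x + 12 mod 23:
  x = 0: RHS = 12, y in [9, 14]  -> 2 point(s)
  x = 1: RHS = 4, y in [2, 21]  -> 2 point(s)
  x = 2: RHS = 2, y in [5, 18]  -> 2 point(s)
  x = 3: RHS = 12, y in [9, 14]  -> 2 point(s)
  x = 5: RHS = 0, y in [0]  -> 1 point(s)
  x = 6: RHS = 13, y in [6, 17]  -> 2 point(s)
  x = 7: RHS = 16, y in [4, 19]  -> 2 point(s)
  x = 9: RHS = 16, y in [4, 19]  -> 2 point(s)
  x = 10: RHS = 2, y in [5, 18]  -> 2 point(s)
  x = 11: RHS = 2, y in [5, 18]  -> 2 point(s)
  x = 14: RHS = 8, y in [10, 13]  -> 2 point(s)
  x = 15: RHS = 9, y in [3, 20]  -> 2 point(s)
  x = 16: RHS = 8, y in [10, 13]  -> 2 point(s)
  x = 18: RHS = 1, y in [1, 22]  -> 2 point(s)
  x = 20: RHS = 12, y in [9, 14]  -> 2 point(s)
Affine points: 29. Add the point at infinity: total = 30.

#E(F_23) = 30


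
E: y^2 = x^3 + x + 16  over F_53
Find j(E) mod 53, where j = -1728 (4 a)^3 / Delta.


Delta = -16(4 a^3 + 27 b^2) mod 53 = 8
-1728 * (4 a)^3 = -1728 * (4*1)^3 mod 53 = 19
j = 19 * 8^(-1) mod 53 = 9

j = 9 (mod 53)


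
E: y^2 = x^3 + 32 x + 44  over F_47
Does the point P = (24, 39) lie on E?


Check whether y^2 = x^3 + 32 x + 44 (mod 47) for (x, y) = (24, 39).
LHS: y^2 = 39^2 mod 47 = 17
RHS: x^3 + 32 x + 44 = 24^3 + 32*24 + 44 mod 47 = 19
LHS != RHS

No, not on the curve


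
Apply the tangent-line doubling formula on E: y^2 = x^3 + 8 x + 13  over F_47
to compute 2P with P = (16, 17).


Doubling: s = (3 x1^2 + a) / (2 y1)
s = (3*16^2 + 8) / (2*17) mod 47 = 9
x3 = s^2 - 2 x1 mod 47 = 9^2 - 2*16 = 2
y3 = s (x1 - x3) - y1 mod 47 = 9 * (16 - 2) - 17 = 15

2P = (2, 15)


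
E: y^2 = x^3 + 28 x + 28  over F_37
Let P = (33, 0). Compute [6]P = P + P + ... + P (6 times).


k = 6 = 110_2 (binary, LSB first: 011)
Double-and-add from P = (33, 0):
  bit 0 = 0: acc unchanged = O
  bit 1 = 1: acc = O + O = O
  bit 2 = 1: acc = O + O = O

6P = O


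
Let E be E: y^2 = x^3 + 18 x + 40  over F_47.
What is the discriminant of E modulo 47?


4 a^3 + 27 b^2 = 4*18^3 + 27*40^2 = 23328 + 43200 = 66528
Delta = -16 * (66528) = -1064448
Delta mod 47 = 8

Delta = 8 (mod 47)


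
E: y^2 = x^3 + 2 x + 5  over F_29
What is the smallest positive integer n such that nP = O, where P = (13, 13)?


Compute successive multiples of P until we hit O:
  1P = (13, 13)
  2P = (25, 22)
  3P = (26, 28)
  4P = (3, 3)
  5P = (14, 15)
  6P = (6, 1)
  7P = (23, 3)
  8P = (23, 26)
  ... (continuing to 15P)
  15P = O

ord(P) = 15


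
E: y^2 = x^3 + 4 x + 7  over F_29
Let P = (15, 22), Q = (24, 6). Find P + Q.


P != Q, so use the chord formula.
s = (y2 - y1) / (x2 - x1) = (13) / (9) mod 29 = 24
x3 = s^2 - x1 - x2 mod 29 = 24^2 - 15 - 24 = 15
y3 = s (x1 - x3) - y1 mod 29 = 24 * (15 - 15) - 22 = 7

P + Q = (15, 7)


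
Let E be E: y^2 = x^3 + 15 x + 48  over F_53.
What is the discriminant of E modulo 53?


4 a^3 + 27 b^2 = 4*15^3 + 27*48^2 = 13500 + 62208 = 75708
Delta = -16 * (75708) = -1211328
Delta mod 53 = 40

Delta = 40 (mod 53)


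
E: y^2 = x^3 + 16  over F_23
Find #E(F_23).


For each x in F_23, count y with y^2 = x^3 + 0 x + 16 mod 23:
  x = 0: RHS = 16, y in [4, 19]  -> 2 point(s)
  x = 2: RHS = 1, y in [1, 22]  -> 2 point(s)
  x = 5: RHS = 3, y in [7, 16]  -> 2 point(s)
  x = 6: RHS = 2, y in [5, 18]  -> 2 point(s)
  x = 9: RHS = 9, y in [3, 20]  -> 2 point(s)
  x = 10: RHS = 4, y in [2, 21]  -> 2 point(s)
  x = 11: RHS = 13, y in [6, 17]  -> 2 point(s)
  x = 14: RHS = 0, y in [0]  -> 1 point(s)
  x = 16: RHS = 18, y in [8, 15]  -> 2 point(s)
  x = 18: RHS = 6, y in [11, 12]  -> 2 point(s)
  x = 20: RHS = 12, y in [9, 14]  -> 2 point(s)
  x = 21: RHS = 8, y in [10, 13]  -> 2 point(s)
Affine points: 23. Add the point at infinity: total = 24.

#E(F_23) = 24


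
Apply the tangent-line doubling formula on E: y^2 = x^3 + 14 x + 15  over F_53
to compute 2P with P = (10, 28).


Doubling: s = (3 x1^2 + a) / (2 y1)
s = (3*10^2 + 14) / (2*28) mod 53 = 34
x3 = s^2 - 2 x1 mod 53 = 34^2 - 2*10 = 23
y3 = s (x1 - x3) - y1 mod 53 = 34 * (10 - 23) - 28 = 7

2P = (23, 7)


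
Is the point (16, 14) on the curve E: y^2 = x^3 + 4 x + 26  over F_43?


Check whether y^2 = x^3 + 4 x + 26 (mod 43) for (x, y) = (16, 14).
LHS: y^2 = 14^2 mod 43 = 24
RHS: x^3 + 4 x + 26 = 16^3 + 4*16 + 26 mod 43 = 15
LHS != RHS

No, not on the curve


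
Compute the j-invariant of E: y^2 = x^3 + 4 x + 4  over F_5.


Delta = -16(4 a^3 + 27 b^2) mod 5 = 2
-1728 * (4 a)^3 = -1728 * (4*4)^3 mod 5 = 2
j = 2 * 2^(-1) mod 5 = 1

j = 1 (mod 5)


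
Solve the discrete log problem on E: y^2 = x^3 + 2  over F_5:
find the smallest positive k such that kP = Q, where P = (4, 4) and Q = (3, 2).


Enumerate multiples of P until we hit Q = (3, 2):
  1P = (4, 4)
  2P = (3, 2)
Match found at i = 2.

k = 2


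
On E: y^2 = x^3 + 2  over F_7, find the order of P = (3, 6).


Compute successive multiples of P until we hit O:
  1P = (3, 6)
  2P = (3, 1)
  3P = O

ord(P) = 3


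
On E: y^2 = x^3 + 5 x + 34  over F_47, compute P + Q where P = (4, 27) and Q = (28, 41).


P != Q, so use the chord formula.
s = (y2 - y1) / (x2 - x1) = (14) / (24) mod 47 = 28
x3 = s^2 - x1 - x2 mod 47 = 28^2 - 4 - 28 = 0
y3 = s (x1 - x3) - y1 mod 47 = 28 * (4 - 0) - 27 = 38

P + Q = (0, 38)


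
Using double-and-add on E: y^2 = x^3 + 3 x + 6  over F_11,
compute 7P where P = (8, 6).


k = 7 = 111_2 (binary, LSB first: 111)
Double-and-add from P = (8, 6):
  bit 0 = 1: acc = O + (8, 6) = (8, 6)
  bit 1 = 1: acc = (8, 6) + (4, 4) = (2, 8)
  bit 2 = 1: acc = (2, 8) + (6, 8) = (3, 3)

7P = (3, 3)


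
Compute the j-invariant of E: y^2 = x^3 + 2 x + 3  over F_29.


Delta = -16(4 a^3 + 27 b^2) mod 29 = 8
-1728 * (4 a)^3 = -1728 * (4*2)^3 mod 29 = 25
j = 25 * 8^(-1) mod 29 = 14

j = 14 (mod 29)


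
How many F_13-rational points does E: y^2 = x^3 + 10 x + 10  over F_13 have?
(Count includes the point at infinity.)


For each x in F_13, count y with y^2 = x^3 + 10 x + 10 mod 13:
  x = 0: RHS = 10, y in [6, 7]  -> 2 point(s)
  x = 2: RHS = 12, y in [5, 8]  -> 2 point(s)
  x = 4: RHS = 10, y in [6, 7]  -> 2 point(s)
  x = 5: RHS = 3, y in [4, 9]  -> 2 point(s)
  x = 6: RHS = 0, y in [0]  -> 1 point(s)
  x = 8: RHS = 4, y in [2, 11]  -> 2 point(s)
  x = 9: RHS = 10, y in [6, 7]  -> 2 point(s)
  x = 12: RHS = 12, y in [5, 8]  -> 2 point(s)
Affine points: 15. Add the point at infinity: total = 16.

#E(F_13) = 16


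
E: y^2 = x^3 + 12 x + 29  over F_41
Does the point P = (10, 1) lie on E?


Check whether y^2 = x^3 + 12 x + 29 (mod 41) for (x, y) = (10, 1).
LHS: y^2 = 1^2 mod 41 = 1
RHS: x^3 + 12 x + 29 = 10^3 + 12*10 + 29 mod 41 = 1
LHS = RHS

Yes, on the curve


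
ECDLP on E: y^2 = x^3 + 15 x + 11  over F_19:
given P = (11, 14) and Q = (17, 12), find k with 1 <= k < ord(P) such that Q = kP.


Enumerate multiples of P until we hit Q = (17, 12):
  1P = (11, 14)
  2P = (13, 16)
  3P = (15, 1)
  4P = (0, 12)
  5P = (14, 1)
  6P = (17, 12)
Match found at i = 6.

k = 6


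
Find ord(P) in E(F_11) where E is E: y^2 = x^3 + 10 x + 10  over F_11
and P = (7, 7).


Compute successive multiples of P until we hit O:
  1P = (7, 7)
  2P = (9, 2)
  3P = (4, 2)
  4P = (4, 9)
  5P = (9, 9)
  6P = (7, 4)
  7P = O

ord(P) = 7


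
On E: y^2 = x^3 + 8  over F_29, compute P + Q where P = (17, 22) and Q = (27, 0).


P != Q, so use the chord formula.
s = (y2 - y1) / (x2 - x1) = (7) / (10) mod 29 = 21
x3 = s^2 - x1 - x2 mod 29 = 21^2 - 17 - 27 = 20
y3 = s (x1 - x3) - y1 mod 29 = 21 * (17 - 20) - 22 = 2

P + Q = (20, 2)


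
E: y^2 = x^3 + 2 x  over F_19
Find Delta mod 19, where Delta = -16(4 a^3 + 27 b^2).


4 a^3 + 27 b^2 = 4*2^3 + 27*0^2 = 32 + 0 = 32
Delta = -16 * (32) = -512
Delta mod 19 = 1

Delta = 1 (mod 19)


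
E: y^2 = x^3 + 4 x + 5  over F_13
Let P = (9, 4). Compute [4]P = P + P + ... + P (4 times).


k = 4 = 100_2 (binary, LSB first: 001)
Double-and-add from P = (9, 4):
  bit 0 = 0: acc unchanged = O
  bit 1 = 0: acc unchanged = O
  bit 2 = 1: acc = O + (9, 9) = (9, 9)

4P = (9, 9)


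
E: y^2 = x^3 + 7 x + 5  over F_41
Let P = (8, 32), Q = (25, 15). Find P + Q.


P != Q, so use the chord formula.
s = (y2 - y1) / (x2 - x1) = (24) / (17) mod 41 = 40
x3 = s^2 - x1 - x2 mod 41 = 40^2 - 8 - 25 = 9
y3 = s (x1 - x3) - y1 mod 41 = 40 * (8 - 9) - 32 = 10

P + Q = (9, 10)


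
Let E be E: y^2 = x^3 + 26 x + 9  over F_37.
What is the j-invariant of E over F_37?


Delta = -16(4 a^3 + 27 b^2) mod 37 = 20
-1728 * (4 a)^3 = -1728 * (4*26)^3 mod 37 = 1
j = 1 * 20^(-1) mod 37 = 13

j = 13 (mod 37)


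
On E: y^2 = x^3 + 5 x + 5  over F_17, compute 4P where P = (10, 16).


k = 4 = 100_2 (binary, LSB first: 001)
Double-and-add from P = (10, 16):
  bit 0 = 0: acc unchanged = O
  bit 1 = 0: acc unchanged = O
  bit 2 = 1: acc = O + (10, 16) = (10, 16)

4P = (10, 16)


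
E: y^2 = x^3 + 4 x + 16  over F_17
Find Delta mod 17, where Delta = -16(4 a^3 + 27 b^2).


4 a^3 + 27 b^2 = 4*4^3 + 27*16^2 = 256 + 6912 = 7168
Delta = -16 * (7168) = -114688
Delta mod 17 = 11

Delta = 11 (mod 17)


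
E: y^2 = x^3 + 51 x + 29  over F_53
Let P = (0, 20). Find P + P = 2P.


Doubling: s = (3 x1^2 + a) / (2 y1)
s = (3*0^2 + 51) / (2*20) mod 53 = 45
x3 = s^2 - 2 x1 mod 53 = 45^2 - 2*0 = 11
y3 = s (x1 - x3) - y1 mod 53 = 45 * (0 - 11) - 20 = 15

2P = (11, 15)


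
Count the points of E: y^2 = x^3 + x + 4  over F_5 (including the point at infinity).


For each x in F_5, count y with y^2 = x^3 + 1 x + 4 mod 5:
  x = 0: RHS = 4, y in [2, 3]  -> 2 point(s)
  x = 1: RHS = 1, y in [1, 4]  -> 2 point(s)
  x = 2: RHS = 4, y in [2, 3]  -> 2 point(s)
  x = 3: RHS = 4, y in [2, 3]  -> 2 point(s)
Affine points: 8. Add the point at infinity: total = 9.

#E(F_5) = 9


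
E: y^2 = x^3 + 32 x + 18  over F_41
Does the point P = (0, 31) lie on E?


Check whether y^2 = x^3 + 32 x + 18 (mod 41) for (x, y) = (0, 31).
LHS: y^2 = 31^2 mod 41 = 18
RHS: x^3 + 32 x + 18 = 0^3 + 32*0 + 18 mod 41 = 18
LHS = RHS

Yes, on the curve


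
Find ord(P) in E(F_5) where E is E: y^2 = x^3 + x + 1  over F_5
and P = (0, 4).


Compute successive multiples of P until we hit O:
  1P = (0, 4)
  2P = (4, 3)
  3P = (2, 4)
  4P = (3, 1)
  5P = (3, 4)
  6P = (2, 1)
  7P = (4, 2)
  8P = (0, 1)
  ... (continuing to 9P)
  9P = O

ord(P) = 9


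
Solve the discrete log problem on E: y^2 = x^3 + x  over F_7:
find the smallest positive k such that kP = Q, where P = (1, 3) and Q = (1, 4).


Enumerate multiples of P until we hit Q = (1, 4):
  1P = (1, 3)
  2P = (0, 0)
  3P = (1, 4)
Match found at i = 3.

k = 3


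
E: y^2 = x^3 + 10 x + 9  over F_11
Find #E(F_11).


For each x in F_11, count y with y^2 = x^3 + 10 x + 9 mod 11:
  x = 0: RHS = 9, y in [3, 8]  -> 2 point(s)
  x = 1: RHS = 9, y in [3, 8]  -> 2 point(s)
  x = 2: RHS = 4, y in [2, 9]  -> 2 point(s)
  x = 3: RHS = 0, y in [0]  -> 1 point(s)
  x = 4: RHS = 3, y in [5, 6]  -> 2 point(s)
  x = 7: RHS = 4, y in [2, 9]  -> 2 point(s)
  x = 9: RHS = 3, y in [5, 6]  -> 2 point(s)
  x = 10: RHS = 9, y in [3, 8]  -> 2 point(s)
Affine points: 15. Add the point at infinity: total = 16.

#E(F_11) = 16


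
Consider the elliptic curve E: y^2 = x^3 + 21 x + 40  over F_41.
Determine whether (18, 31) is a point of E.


Check whether y^2 = x^3 + 21 x + 40 (mod 41) for (x, y) = (18, 31).
LHS: y^2 = 31^2 mod 41 = 18
RHS: x^3 + 21 x + 40 = 18^3 + 21*18 + 40 mod 41 = 18
LHS = RHS

Yes, on the curve


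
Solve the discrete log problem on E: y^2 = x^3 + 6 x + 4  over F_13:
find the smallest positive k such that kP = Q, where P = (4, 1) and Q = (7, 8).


Enumerate multiples of P until we hit Q = (7, 8):
  1P = (4, 1)
  2P = (6, 10)
  3P = (7, 5)
  4P = (11, 7)
  5P = (12, 7)
  6P = (0, 2)
  7P = (5, 9)
  8P = (3, 7)
  9P = (3, 6)
  10P = (5, 4)
  11P = (0, 11)
  12P = (12, 6)
  13P = (11, 6)
  14P = (7, 8)
Match found at i = 14.

k = 14


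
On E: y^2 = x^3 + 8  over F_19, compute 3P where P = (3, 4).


k = 3 = 11_2 (binary, LSB first: 11)
Double-and-add from P = (3, 4):
  bit 0 = 1: acc = O + (3, 4) = (3, 4)
  bit 1 = 1: acc = (3, 4) + (14, 4) = (2, 15)

3P = (2, 15)


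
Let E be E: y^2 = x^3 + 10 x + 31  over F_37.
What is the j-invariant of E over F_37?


Delta = -16(4 a^3 + 27 b^2) mod 37 = 35
-1728 * (4 a)^3 = -1728 * (4*10)^3 mod 37 = 1
j = 1 * 35^(-1) mod 37 = 18

j = 18 (mod 37)


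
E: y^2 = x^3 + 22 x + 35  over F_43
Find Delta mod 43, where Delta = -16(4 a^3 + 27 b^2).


4 a^3 + 27 b^2 = 4*22^3 + 27*35^2 = 42592 + 33075 = 75667
Delta = -16 * (75667) = -1210672
Delta mod 43 = 36

Delta = 36 (mod 43)


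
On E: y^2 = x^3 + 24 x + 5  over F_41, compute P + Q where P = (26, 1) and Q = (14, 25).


P != Q, so use the chord formula.
s = (y2 - y1) / (x2 - x1) = (24) / (29) mod 41 = 39
x3 = s^2 - x1 - x2 mod 41 = 39^2 - 26 - 14 = 5
y3 = s (x1 - x3) - y1 mod 41 = 39 * (26 - 5) - 1 = 39

P + Q = (5, 39)


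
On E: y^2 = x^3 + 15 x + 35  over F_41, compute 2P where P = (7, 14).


Doubling: s = (3 x1^2 + a) / (2 y1)
s = (3*7^2 + 15) / (2*14) mod 41 = 38
x3 = s^2 - 2 x1 mod 41 = 38^2 - 2*7 = 36
y3 = s (x1 - x3) - y1 mod 41 = 38 * (7 - 36) - 14 = 32

2P = (36, 32)


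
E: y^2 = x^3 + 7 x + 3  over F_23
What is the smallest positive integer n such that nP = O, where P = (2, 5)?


Compute successive multiples of P until we hit O:
  1P = (2, 5)
  2P = (21, 21)
  3P = (16, 5)
  4P = (5, 18)
  5P = (22, 8)
  6P = (0, 16)
  7P = (11, 10)
  8P = (14, 19)
  ... (continuing to 31P)
  31P = O

ord(P) = 31


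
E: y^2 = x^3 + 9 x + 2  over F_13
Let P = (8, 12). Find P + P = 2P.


Doubling: s = (3 x1^2 + a) / (2 y1)
s = (3*8^2 + 9) / (2*12) mod 13 = 10
x3 = s^2 - 2 x1 mod 13 = 10^2 - 2*8 = 6
y3 = s (x1 - x3) - y1 mod 13 = 10 * (8 - 6) - 12 = 8

2P = (6, 8)


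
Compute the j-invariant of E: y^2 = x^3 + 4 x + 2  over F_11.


Delta = -16(4 a^3 + 27 b^2) mod 11 = 6
-1728 * (4 a)^3 = -1728 * (4*4)^3 mod 11 = 7
j = 7 * 6^(-1) mod 11 = 3

j = 3 (mod 11)


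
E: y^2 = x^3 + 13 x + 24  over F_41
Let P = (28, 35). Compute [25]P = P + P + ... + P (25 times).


k = 25 = 11001_2 (binary, LSB first: 10011)
Double-and-add from P = (28, 35):
  bit 0 = 1: acc = O + (28, 35) = (28, 35)
  bit 1 = 0: acc unchanged = (28, 35)
  bit 2 = 0: acc unchanged = (28, 35)
  bit 3 = 1: acc = (28, 35) + (9, 3) = (40, 16)
  bit 4 = 1: acc = (40, 16) + (3, 7) = (21, 13)

25P = (21, 13)


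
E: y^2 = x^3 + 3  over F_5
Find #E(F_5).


For each x in F_5, count y with y^2 = x^3 + 0 x + 3 mod 5:
  x = 1: RHS = 4, y in [2, 3]  -> 2 point(s)
  x = 2: RHS = 1, y in [1, 4]  -> 2 point(s)
  x = 3: RHS = 0, y in [0]  -> 1 point(s)
Affine points: 5. Add the point at infinity: total = 6.

#E(F_5) = 6


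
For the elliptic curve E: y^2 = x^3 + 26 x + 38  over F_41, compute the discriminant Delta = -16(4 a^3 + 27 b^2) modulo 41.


4 a^3 + 27 b^2 = 4*26^3 + 27*38^2 = 70304 + 38988 = 109292
Delta = -16 * (109292) = -1748672
Delta mod 41 = 19

Delta = 19 (mod 41)


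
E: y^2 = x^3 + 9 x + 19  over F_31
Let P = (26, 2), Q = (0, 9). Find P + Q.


P != Q, so use the chord formula.
s = (y2 - y1) / (x2 - x1) = (7) / (5) mod 31 = 20
x3 = s^2 - x1 - x2 mod 31 = 20^2 - 26 - 0 = 2
y3 = s (x1 - x3) - y1 mod 31 = 20 * (26 - 2) - 2 = 13

P + Q = (2, 13)


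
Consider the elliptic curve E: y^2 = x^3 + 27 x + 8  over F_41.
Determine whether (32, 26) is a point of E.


Check whether y^2 = x^3 + 27 x + 8 (mod 41) for (x, y) = (32, 26).
LHS: y^2 = 26^2 mod 41 = 20
RHS: x^3 + 27 x + 8 = 32^3 + 27*32 + 8 mod 41 = 20
LHS = RHS

Yes, on the curve


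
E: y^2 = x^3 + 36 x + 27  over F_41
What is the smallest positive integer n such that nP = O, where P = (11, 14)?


Compute successive multiples of P until we hit O:
  1P = (11, 14)
  2P = (35, 13)
  3P = (16, 5)
  4P = (32, 32)
  5P = (23, 5)
  6P = (5, 2)
  7P = (29, 32)
  8P = (2, 36)
  ... (continuing to 37P)
  37P = O

ord(P) = 37


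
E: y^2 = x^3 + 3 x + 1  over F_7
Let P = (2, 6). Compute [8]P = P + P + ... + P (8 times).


k = 8 = 1000_2 (binary, LSB first: 0001)
Double-and-add from P = (2, 6):
  bit 0 = 0: acc unchanged = O
  bit 1 = 0: acc unchanged = O
  bit 2 = 0: acc unchanged = O
  bit 3 = 1: acc = O + (6, 2) = (6, 2)

8P = (6, 2)


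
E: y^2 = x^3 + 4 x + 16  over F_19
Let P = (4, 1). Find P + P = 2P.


Doubling: s = (3 x1^2 + a) / (2 y1)
s = (3*4^2 + 4) / (2*1) mod 19 = 7
x3 = s^2 - 2 x1 mod 19 = 7^2 - 2*4 = 3
y3 = s (x1 - x3) - y1 mod 19 = 7 * (4 - 3) - 1 = 6

2P = (3, 6)


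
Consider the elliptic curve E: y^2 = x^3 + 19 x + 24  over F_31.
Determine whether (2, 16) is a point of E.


Check whether y^2 = x^3 + 19 x + 24 (mod 31) for (x, y) = (2, 16).
LHS: y^2 = 16^2 mod 31 = 8
RHS: x^3 + 19 x + 24 = 2^3 + 19*2 + 24 mod 31 = 8
LHS = RHS

Yes, on the curve


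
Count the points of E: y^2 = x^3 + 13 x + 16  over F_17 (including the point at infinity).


For each x in F_17, count y with y^2 = x^3 + 13 x + 16 mod 17:
  x = 0: RHS = 16, y in [4, 13]  -> 2 point(s)
  x = 1: RHS = 13, y in [8, 9]  -> 2 point(s)
  x = 2: RHS = 16, y in [4, 13]  -> 2 point(s)
  x = 4: RHS = 13, y in [8, 9]  -> 2 point(s)
  x = 5: RHS = 2, y in [6, 11]  -> 2 point(s)
  x = 6: RHS = 4, y in [2, 15]  -> 2 point(s)
  x = 7: RHS = 8, y in [5, 12]  -> 2 point(s)
  x = 12: RHS = 13, y in [8, 9]  -> 2 point(s)
  x = 13: RHS = 2, y in [6, 11]  -> 2 point(s)
  x = 14: RHS = 1, y in [1, 16]  -> 2 point(s)
  x = 15: RHS = 16, y in [4, 13]  -> 2 point(s)
  x = 16: RHS = 2, y in [6, 11]  -> 2 point(s)
Affine points: 24. Add the point at infinity: total = 25.

#E(F_17) = 25


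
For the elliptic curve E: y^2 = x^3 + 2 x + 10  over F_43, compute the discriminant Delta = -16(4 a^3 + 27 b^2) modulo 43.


4 a^3 + 27 b^2 = 4*2^3 + 27*10^2 = 32 + 2700 = 2732
Delta = -16 * (2732) = -43712
Delta mod 43 = 19

Delta = 19 (mod 43)


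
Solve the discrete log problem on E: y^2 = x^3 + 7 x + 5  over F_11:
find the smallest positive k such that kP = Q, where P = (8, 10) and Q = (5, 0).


Enumerate multiples of P until we hit Q = (5, 0):
  1P = (8, 10)
  2P = (9, 7)
  3P = (3, 8)
  4P = (5, 0)
Match found at i = 4.

k = 4


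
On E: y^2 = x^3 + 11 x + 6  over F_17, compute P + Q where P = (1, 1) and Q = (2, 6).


P != Q, so use the chord formula.
s = (y2 - y1) / (x2 - x1) = (5) / (1) mod 17 = 5
x3 = s^2 - x1 - x2 mod 17 = 5^2 - 1 - 2 = 5
y3 = s (x1 - x3) - y1 mod 17 = 5 * (1 - 5) - 1 = 13

P + Q = (5, 13)


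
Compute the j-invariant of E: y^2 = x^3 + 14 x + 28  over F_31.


Delta = -16(4 a^3 + 27 b^2) mod 31 = 17
-1728 * (4 a)^3 = -1728 * (4*14)^3 mod 31 = 8
j = 8 * 17^(-1) mod 31 = 26

j = 26 (mod 31)


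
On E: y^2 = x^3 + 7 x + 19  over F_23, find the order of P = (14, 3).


Compute successive multiples of P until we hit O:
  1P = (14, 3)
  2P = (1, 2)
  3P = (11, 22)
  4P = (10, 10)
  5P = (15, 16)
  6P = (2, 15)
  7P = (8, 14)
  8P = (5, 15)
  ... (continuing to 23P)
  23P = O

ord(P) = 23


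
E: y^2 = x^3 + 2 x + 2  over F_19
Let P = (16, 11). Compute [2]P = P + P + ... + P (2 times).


k = 2 = 10_2 (binary, LSB first: 01)
Double-and-add from P = (16, 11):
  bit 0 = 0: acc unchanged = O
  bit 1 = 1: acc = O + (15, 5) = (15, 5)

2P = (15, 5)


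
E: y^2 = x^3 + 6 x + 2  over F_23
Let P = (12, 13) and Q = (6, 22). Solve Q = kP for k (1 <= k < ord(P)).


Enumerate multiples of P until we hit Q = (6, 22):
  1P = (12, 13)
  2P = (17, 16)
  3P = (10, 2)
  4P = (14, 22)
  5P = (0, 18)
  6P = (19, 11)
  7P = (1, 20)
  8P = (22, 8)
  9P = (18, 13)
  10P = (16, 10)
  11P = (20, 16)
  12P = (3, 22)
  13P = (9, 7)
  14P = (6, 22)
Match found at i = 14.

k = 14


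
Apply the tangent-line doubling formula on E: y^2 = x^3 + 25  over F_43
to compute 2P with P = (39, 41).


Doubling: s = (3 x1^2 + a) / (2 y1)
s = (3*39^2 + 0) / (2*41) mod 43 = 31
x3 = s^2 - 2 x1 mod 43 = 31^2 - 2*39 = 23
y3 = s (x1 - x3) - y1 mod 43 = 31 * (39 - 23) - 41 = 25

2P = (23, 25)


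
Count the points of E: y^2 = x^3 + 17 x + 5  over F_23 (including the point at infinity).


For each x in F_23, count y with y^2 = x^3 + 17 x + 5 mod 23:
  x = 1: RHS = 0, y in [0]  -> 1 point(s)
  x = 2: RHS = 1, y in [1, 22]  -> 2 point(s)
  x = 5: RHS = 8, y in [10, 13]  -> 2 point(s)
  x = 6: RHS = 1, y in [1, 22]  -> 2 point(s)
  x = 8: RHS = 9, y in [3, 20]  -> 2 point(s)
  x = 9: RHS = 13, y in [6, 17]  -> 2 point(s)
  x = 10: RHS = 2, y in [5, 18]  -> 2 point(s)
  x = 13: RHS = 8, y in [10, 13]  -> 2 point(s)
  x = 15: RHS = 1, y in [1, 22]  -> 2 point(s)
  x = 16: RHS = 3, y in [7, 16]  -> 2 point(s)
  x = 17: RHS = 9, y in [3, 20]  -> 2 point(s)
  x = 18: RHS = 2, y in [5, 18]  -> 2 point(s)
  x = 21: RHS = 9, y in [3, 20]  -> 2 point(s)
Affine points: 25. Add the point at infinity: total = 26.

#E(F_23) = 26


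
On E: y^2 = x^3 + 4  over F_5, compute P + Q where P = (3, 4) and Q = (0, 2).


P != Q, so use the chord formula.
s = (y2 - y1) / (x2 - x1) = (3) / (2) mod 5 = 4
x3 = s^2 - x1 - x2 mod 5 = 4^2 - 3 - 0 = 3
y3 = s (x1 - x3) - y1 mod 5 = 4 * (3 - 3) - 4 = 1

P + Q = (3, 1)


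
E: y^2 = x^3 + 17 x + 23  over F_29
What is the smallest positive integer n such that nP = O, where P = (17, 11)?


Compute successive multiples of P until we hit O:
  1P = (17, 11)
  2P = (28, 11)
  3P = (13, 18)
  4P = (22, 5)
  5P = (10, 27)
  6P = (9, 8)
  7P = (19, 10)
  8P = (15, 17)
  ... (continuing to 39P)
  39P = O

ord(P) = 39


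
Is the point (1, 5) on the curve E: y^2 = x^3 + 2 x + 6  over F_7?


Check whether y^2 = x^3 + 2 x + 6 (mod 7) for (x, y) = (1, 5).
LHS: y^2 = 5^2 mod 7 = 4
RHS: x^3 + 2 x + 6 = 1^3 + 2*1 + 6 mod 7 = 2
LHS != RHS

No, not on the curve


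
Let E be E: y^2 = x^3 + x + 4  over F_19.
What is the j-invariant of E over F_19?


Delta = -16(4 a^3 + 27 b^2) mod 19 = 16
-1728 * (4 a)^3 = -1728 * (4*1)^3 mod 19 = 7
j = 7 * 16^(-1) mod 19 = 4

j = 4 (mod 19)


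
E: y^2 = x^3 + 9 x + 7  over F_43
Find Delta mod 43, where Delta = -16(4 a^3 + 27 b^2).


4 a^3 + 27 b^2 = 4*9^3 + 27*7^2 = 2916 + 1323 = 4239
Delta = -16 * (4239) = -67824
Delta mod 43 = 30

Delta = 30 (mod 43)


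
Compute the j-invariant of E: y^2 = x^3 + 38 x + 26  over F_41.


Delta = -16(4 a^3 + 27 b^2) mod 41 = 17
-1728 * (4 a)^3 = -1728 * (4*38)^3 mod 41 = 36
j = 36 * 17^(-1) mod 41 = 19

j = 19 (mod 41)


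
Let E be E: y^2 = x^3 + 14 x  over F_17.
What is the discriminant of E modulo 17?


4 a^3 + 27 b^2 = 4*14^3 + 27*0^2 = 10976 + 0 = 10976
Delta = -16 * (10976) = -175616
Delta mod 17 = 11

Delta = 11 (mod 17)


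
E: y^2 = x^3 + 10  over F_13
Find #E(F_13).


For each x in F_13, count y with y^2 = x^3 + 0 x + 10 mod 13:
  x = 0: RHS = 10, y in [6, 7]  -> 2 point(s)
  x = 4: RHS = 9, y in [3, 10]  -> 2 point(s)
  x = 10: RHS = 9, y in [3, 10]  -> 2 point(s)
  x = 12: RHS = 9, y in [3, 10]  -> 2 point(s)
Affine points: 8. Add the point at infinity: total = 9.

#E(F_13) = 9


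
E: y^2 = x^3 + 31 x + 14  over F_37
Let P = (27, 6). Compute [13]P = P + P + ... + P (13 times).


k = 13 = 1101_2 (binary, LSB first: 1011)
Double-and-add from P = (27, 6):
  bit 0 = 1: acc = O + (27, 6) = (27, 6)
  bit 1 = 0: acc unchanged = (27, 6)
  bit 2 = 1: acc = (27, 6) + (11, 13) = (32, 17)
  bit 3 = 1: acc = (32, 17) + (6, 3) = (26, 9)

13P = (26, 9)


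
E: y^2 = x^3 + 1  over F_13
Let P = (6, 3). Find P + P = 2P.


Doubling: s = (3 x1^2 + a) / (2 y1)
s = (3*6^2 + 0) / (2*3) mod 13 = 5
x3 = s^2 - 2 x1 mod 13 = 5^2 - 2*6 = 0
y3 = s (x1 - x3) - y1 mod 13 = 5 * (6 - 0) - 3 = 1

2P = (0, 1)


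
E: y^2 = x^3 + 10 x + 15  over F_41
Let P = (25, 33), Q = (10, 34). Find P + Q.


P != Q, so use the chord formula.
s = (y2 - y1) / (x2 - x1) = (1) / (26) mod 41 = 30
x3 = s^2 - x1 - x2 mod 41 = 30^2 - 25 - 10 = 4
y3 = s (x1 - x3) - y1 mod 41 = 30 * (25 - 4) - 33 = 23

P + Q = (4, 23)


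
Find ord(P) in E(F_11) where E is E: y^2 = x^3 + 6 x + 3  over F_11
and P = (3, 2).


Compute successive multiples of P until we hit O:
  1P = (3, 2)
  2P = (5, 9)
  3P = (7, 6)
  4P = (2, 10)
  5P = (4, 6)
  6P = (9, 7)
  7P = (0, 6)
  8P = (0, 5)
  ... (continuing to 15P)
  15P = O

ord(P) = 15


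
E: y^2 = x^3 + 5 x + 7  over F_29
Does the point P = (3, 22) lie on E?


Check whether y^2 = x^3 + 5 x + 7 (mod 29) for (x, y) = (3, 22).
LHS: y^2 = 22^2 mod 29 = 20
RHS: x^3 + 5 x + 7 = 3^3 + 5*3 + 7 mod 29 = 20
LHS = RHS

Yes, on the curve


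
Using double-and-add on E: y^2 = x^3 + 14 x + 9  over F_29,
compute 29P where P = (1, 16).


k = 29 = 11101_2 (binary, LSB first: 10111)
Double-and-add from P = (1, 16):
  bit 0 = 1: acc = O + (1, 16) = (1, 16)
  bit 1 = 0: acc unchanged = (1, 16)
  bit 2 = 1: acc = (1, 16) + (23, 12) = (0, 26)
  bit 3 = 1: acc = (0, 26) + (3, 22) = (2, 25)
  bit 4 = 1: acc = (2, 25) + (19, 0) = (21, 20)

29P = (21, 20)


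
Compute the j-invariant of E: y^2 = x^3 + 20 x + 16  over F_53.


Delta = -16(4 a^3 + 27 b^2) mod 53 = 52
-1728 * (4 a)^3 = -1728 * (4*20)^3 mod 53 = 49
j = 49 * 52^(-1) mod 53 = 4

j = 4 (mod 53)


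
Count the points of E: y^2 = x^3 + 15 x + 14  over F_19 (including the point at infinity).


For each x in F_19, count y with y^2 = x^3 + 15 x + 14 mod 19:
  x = 1: RHS = 11, y in [7, 12]  -> 2 point(s)
  x = 4: RHS = 5, y in [9, 10]  -> 2 point(s)
  x = 5: RHS = 5, y in [9, 10]  -> 2 point(s)
  x = 6: RHS = 16, y in [4, 15]  -> 2 point(s)
  x = 7: RHS = 6, y in [5, 14]  -> 2 point(s)
  x = 8: RHS = 0, y in [0]  -> 1 point(s)
  x = 9: RHS = 4, y in [2, 17]  -> 2 point(s)
  x = 10: RHS = 5, y in [9, 10]  -> 2 point(s)
  x = 11: RHS = 9, y in [3, 16]  -> 2 point(s)
  x = 14: RHS = 4, y in [2, 17]  -> 2 point(s)
  x = 15: RHS = 4, y in [2, 17]  -> 2 point(s)
  x = 18: RHS = 17, y in [6, 13]  -> 2 point(s)
Affine points: 23. Add the point at infinity: total = 24.

#E(F_19) = 24


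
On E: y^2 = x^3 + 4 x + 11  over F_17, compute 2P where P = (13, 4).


Doubling: s = (3 x1^2 + a) / (2 y1)
s = (3*13^2 + 4) / (2*4) mod 17 = 15
x3 = s^2 - 2 x1 mod 17 = 15^2 - 2*13 = 12
y3 = s (x1 - x3) - y1 mod 17 = 15 * (13 - 12) - 4 = 11

2P = (12, 11)


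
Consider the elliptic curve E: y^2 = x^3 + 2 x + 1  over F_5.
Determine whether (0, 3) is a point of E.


Check whether y^2 = x^3 + 2 x + 1 (mod 5) for (x, y) = (0, 3).
LHS: y^2 = 3^2 mod 5 = 4
RHS: x^3 + 2 x + 1 = 0^3 + 2*0 + 1 mod 5 = 1
LHS != RHS

No, not on the curve


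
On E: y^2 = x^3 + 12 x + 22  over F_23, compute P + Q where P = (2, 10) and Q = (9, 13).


P != Q, so use the chord formula.
s = (y2 - y1) / (x2 - x1) = (3) / (7) mod 23 = 7
x3 = s^2 - x1 - x2 mod 23 = 7^2 - 2 - 9 = 15
y3 = s (x1 - x3) - y1 mod 23 = 7 * (2 - 15) - 10 = 14

P + Q = (15, 14)


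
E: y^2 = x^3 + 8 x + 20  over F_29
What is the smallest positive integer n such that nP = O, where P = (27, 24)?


Compute successive multiples of P until we hit O:
  1P = (27, 24)
  2P = (8, 25)
  3P = (3, 19)
  4P = (0, 7)
  5P = (9, 26)
  6P = (17, 20)
  7P = (13, 28)
  8P = (24, 0)
  ... (continuing to 16P)
  16P = O

ord(P) = 16


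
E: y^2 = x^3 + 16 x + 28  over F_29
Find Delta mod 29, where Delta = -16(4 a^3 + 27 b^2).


4 a^3 + 27 b^2 = 4*16^3 + 27*28^2 = 16384 + 21168 = 37552
Delta = -16 * (37552) = -600832
Delta mod 29 = 19

Delta = 19 (mod 29)


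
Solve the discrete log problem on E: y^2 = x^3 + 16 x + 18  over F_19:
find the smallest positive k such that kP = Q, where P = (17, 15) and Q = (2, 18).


Enumerate multiples of P until we hit Q = (2, 18):
  1P = (17, 15)
  2P = (2, 18)
Match found at i = 2.

k = 2


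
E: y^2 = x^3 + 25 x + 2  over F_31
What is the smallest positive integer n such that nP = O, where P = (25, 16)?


Compute successive multiples of P until we hit O:
  1P = (25, 16)
  2P = (0, 23)
  3P = (22, 3)
  4P = (20, 16)
  5P = (17, 15)
  6P = (5, 2)
  7P = (8, 30)
  8P = (30, 10)
  ... (continuing to 24P)
  24P = O

ord(P) = 24


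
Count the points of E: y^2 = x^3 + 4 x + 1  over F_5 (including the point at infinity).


For each x in F_5, count y with y^2 = x^3 + 4 x + 1 mod 5:
  x = 0: RHS = 1, y in [1, 4]  -> 2 point(s)
  x = 1: RHS = 1, y in [1, 4]  -> 2 point(s)
  x = 3: RHS = 0, y in [0]  -> 1 point(s)
  x = 4: RHS = 1, y in [1, 4]  -> 2 point(s)
Affine points: 7. Add the point at infinity: total = 8.

#E(F_5) = 8


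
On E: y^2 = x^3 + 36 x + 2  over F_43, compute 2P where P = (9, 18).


Doubling: s = (3 x1^2 + a) / (2 y1)
s = (3*9^2 + 36) / (2*18) mod 43 = 40
x3 = s^2 - 2 x1 mod 43 = 40^2 - 2*9 = 34
y3 = s (x1 - x3) - y1 mod 43 = 40 * (9 - 34) - 18 = 14

2P = (34, 14)


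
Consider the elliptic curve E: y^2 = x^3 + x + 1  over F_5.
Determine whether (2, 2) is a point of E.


Check whether y^2 = x^3 + 1 x + 1 (mod 5) for (x, y) = (2, 2).
LHS: y^2 = 2^2 mod 5 = 4
RHS: x^3 + 1 x + 1 = 2^3 + 1*2 + 1 mod 5 = 1
LHS != RHS

No, not on the curve


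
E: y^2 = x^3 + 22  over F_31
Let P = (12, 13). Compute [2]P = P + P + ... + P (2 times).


k = 2 = 10_2 (binary, LSB first: 01)
Double-and-add from P = (12, 13):
  bit 0 = 0: acc unchanged = O
  bit 1 = 1: acc = O + (27, 12) = (27, 12)

2P = (27, 12)


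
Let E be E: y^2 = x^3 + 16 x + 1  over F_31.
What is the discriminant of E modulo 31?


4 a^3 + 27 b^2 = 4*16^3 + 27*1^2 = 16384 + 27 = 16411
Delta = -16 * (16411) = -262576
Delta mod 31 = 25

Delta = 25 (mod 31)


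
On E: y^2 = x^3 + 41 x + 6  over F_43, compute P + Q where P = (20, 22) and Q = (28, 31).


P != Q, so use the chord formula.
s = (y2 - y1) / (x2 - x1) = (9) / (8) mod 43 = 28
x3 = s^2 - x1 - x2 mod 43 = 28^2 - 20 - 28 = 5
y3 = s (x1 - x3) - y1 mod 43 = 28 * (20 - 5) - 22 = 11

P + Q = (5, 11)


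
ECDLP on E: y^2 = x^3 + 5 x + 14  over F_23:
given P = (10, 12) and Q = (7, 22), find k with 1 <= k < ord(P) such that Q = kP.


Enumerate multiples of P until we hit Q = (7, 22):
  1P = (10, 12)
  2P = (16, 21)
  3P = (5, 7)
  4P = (9, 12)
  5P = (4, 11)
  6P = (2, 20)
  7P = (12, 13)
  8P = (7, 1)
  9P = (22, 13)
  10P = (18, 18)
  11P = (20, 15)
  12P = (20, 8)
  13P = (18, 5)
  14P = (22, 10)
  15P = (7, 22)
Match found at i = 15.

k = 15


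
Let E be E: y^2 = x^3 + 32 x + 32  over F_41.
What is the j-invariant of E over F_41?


Delta = -16(4 a^3 + 27 b^2) mod 41 = 20
-1728 * (4 a)^3 = -1728 * (4*32)^3 mod 41 = 29
j = 29 * 20^(-1) mod 41 = 24

j = 24 (mod 41)


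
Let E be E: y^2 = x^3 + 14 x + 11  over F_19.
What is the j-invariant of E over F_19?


Delta = -16(4 a^3 + 27 b^2) mod 19 = 17
-1728 * (4 a)^3 = -1728 * (4*14)^3 mod 19 = 18
j = 18 * 17^(-1) mod 19 = 10

j = 10 (mod 19)


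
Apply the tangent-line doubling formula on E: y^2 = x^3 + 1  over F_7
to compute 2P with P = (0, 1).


Doubling: s = (3 x1^2 + a) / (2 y1)
s = (3*0^2 + 0) / (2*1) mod 7 = 0
x3 = s^2 - 2 x1 mod 7 = 0^2 - 2*0 = 0
y3 = s (x1 - x3) - y1 mod 7 = 0 * (0 - 0) - 1 = 6

2P = (0, 6)


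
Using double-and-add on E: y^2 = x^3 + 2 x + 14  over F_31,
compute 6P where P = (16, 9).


k = 6 = 110_2 (binary, LSB first: 011)
Double-and-add from P = (16, 9):
  bit 0 = 0: acc unchanged = O
  bit 1 = 1: acc = O + (3, 27) = (3, 27)
  bit 2 = 1: acc = (3, 27) + (27, 29) = (15, 3)

6P = (15, 3)


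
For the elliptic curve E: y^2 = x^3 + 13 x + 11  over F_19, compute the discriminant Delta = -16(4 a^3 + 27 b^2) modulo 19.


4 a^3 + 27 b^2 = 4*13^3 + 27*11^2 = 8788 + 3267 = 12055
Delta = -16 * (12055) = -192880
Delta mod 19 = 8

Delta = 8 (mod 19)


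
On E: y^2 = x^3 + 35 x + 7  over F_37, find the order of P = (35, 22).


Compute successive multiples of P until we hit O:
  1P = (35, 22)
  2P = (0, 28)
  3P = (11, 13)
  4P = (16, 36)
  5P = (30, 23)
  6P = (12, 3)
  7P = (6, 10)
  8P = (26, 20)
  ... (continuing to 41P)
  41P = O

ord(P) = 41


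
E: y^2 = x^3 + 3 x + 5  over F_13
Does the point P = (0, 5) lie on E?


Check whether y^2 = x^3 + 3 x + 5 (mod 13) for (x, y) = (0, 5).
LHS: y^2 = 5^2 mod 13 = 12
RHS: x^3 + 3 x + 5 = 0^3 + 3*0 + 5 mod 13 = 5
LHS != RHS

No, not on the curve


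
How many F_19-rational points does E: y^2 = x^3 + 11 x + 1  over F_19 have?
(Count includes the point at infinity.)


For each x in F_19, count y with y^2 = x^3 + 11 x + 1 mod 19:
  x = 0: RHS = 1, y in [1, 18]  -> 2 point(s)
  x = 3: RHS = 4, y in [2, 17]  -> 2 point(s)
  x = 6: RHS = 17, y in [6, 13]  -> 2 point(s)
  x = 10: RHS = 9, y in [3, 16]  -> 2 point(s)
  x = 11: RHS = 9, y in [3, 16]  -> 2 point(s)
  x = 13: RHS = 4, y in [2, 17]  -> 2 point(s)
  x = 14: RHS = 11, y in [7, 12]  -> 2 point(s)
  x = 15: RHS = 7, y in [8, 11]  -> 2 point(s)
  x = 16: RHS = 17, y in [6, 13]  -> 2 point(s)
  x = 17: RHS = 9, y in [3, 16]  -> 2 point(s)
Affine points: 20. Add the point at infinity: total = 21.

#E(F_19) = 21
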